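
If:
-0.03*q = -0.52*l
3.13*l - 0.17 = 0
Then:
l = 0.05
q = 0.94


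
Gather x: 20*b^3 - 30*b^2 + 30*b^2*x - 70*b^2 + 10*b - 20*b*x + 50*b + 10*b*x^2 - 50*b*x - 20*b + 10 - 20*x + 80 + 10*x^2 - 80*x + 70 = 20*b^3 - 100*b^2 + 40*b + x^2*(10*b + 10) + x*(30*b^2 - 70*b - 100) + 160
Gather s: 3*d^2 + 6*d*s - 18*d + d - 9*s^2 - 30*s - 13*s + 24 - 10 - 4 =3*d^2 - 17*d - 9*s^2 + s*(6*d - 43) + 10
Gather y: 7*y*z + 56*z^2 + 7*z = 7*y*z + 56*z^2 + 7*z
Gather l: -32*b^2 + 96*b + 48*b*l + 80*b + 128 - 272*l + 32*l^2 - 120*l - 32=-32*b^2 + 176*b + 32*l^2 + l*(48*b - 392) + 96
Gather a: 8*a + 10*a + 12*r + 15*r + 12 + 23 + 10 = 18*a + 27*r + 45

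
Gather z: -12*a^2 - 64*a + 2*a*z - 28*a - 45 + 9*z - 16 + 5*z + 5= -12*a^2 - 92*a + z*(2*a + 14) - 56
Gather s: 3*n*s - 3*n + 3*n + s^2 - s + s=3*n*s + s^2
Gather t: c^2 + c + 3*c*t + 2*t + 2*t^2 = c^2 + c + 2*t^2 + t*(3*c + 2)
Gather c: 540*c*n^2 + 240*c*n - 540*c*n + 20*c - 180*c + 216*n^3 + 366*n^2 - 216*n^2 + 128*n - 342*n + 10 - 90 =c*(540*n^2 - 300*n - 160) + 216*n^3 + 150*n^2 - 214*n - 80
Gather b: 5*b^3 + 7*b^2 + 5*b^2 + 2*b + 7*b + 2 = 5*b^3 + 12*b^2 + 9*b + 2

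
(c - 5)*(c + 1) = c^2 - 4*c - 5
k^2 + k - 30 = (k - 5)*(k + 6)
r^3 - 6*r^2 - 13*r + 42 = (r - 7)*(r - 2)*(r + 3)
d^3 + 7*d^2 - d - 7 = (d - 1)*(d + 1)*(d + 7)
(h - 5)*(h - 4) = h^2 - 9*h + 20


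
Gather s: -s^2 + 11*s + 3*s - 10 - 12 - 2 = -s^2 + 14*s - 24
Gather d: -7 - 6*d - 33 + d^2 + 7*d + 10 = d^2 + d - 30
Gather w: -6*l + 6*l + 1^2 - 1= 0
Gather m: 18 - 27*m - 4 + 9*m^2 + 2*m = 9*m^2 - 25*m + 14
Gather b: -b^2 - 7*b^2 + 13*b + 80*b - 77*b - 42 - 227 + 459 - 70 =-8*b^2 + 16*b + 120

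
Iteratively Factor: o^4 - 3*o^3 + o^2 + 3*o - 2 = (o + 1)*(o^3 - 4*o^2 + 5*o - 2) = (o - 2)*(o + 1)*(o^2 - 2*o + 1) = (o - 2)*(o - 1)*(o + 1)*(o - 1)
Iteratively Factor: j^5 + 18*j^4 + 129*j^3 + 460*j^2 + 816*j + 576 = (j + 4)*(j^4 + 14*j^3 + 73*j^2 + 168*j + 144) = (j + 3)*(j + 4)*(j^3 + 11*j^2 + 40*j + 48) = (j + 3)^2*(j + 4)*(j^2 + 8*j + 16) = (j + 3)^2*(j + 4)^2*(j + 4)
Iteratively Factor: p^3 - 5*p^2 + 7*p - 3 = (p - 1)*(p^2 - 4*p + 3) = (p - 3)*(p - 1)*(p - 1)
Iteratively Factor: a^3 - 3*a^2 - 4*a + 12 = (a - 2)*(a^2 - a - 6) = (a - 2)*(a + 2)*(a - 3)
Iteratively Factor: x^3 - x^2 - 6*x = (x + 2)*(x^2 - 3*x) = x*(x + 2)*(x - 3)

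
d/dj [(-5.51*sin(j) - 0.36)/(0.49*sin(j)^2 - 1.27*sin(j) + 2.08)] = (2.6999*sin(j)^2 + 0.3528*sin(j) - 11.918)*cos(j)/(0.2401*sin(j)^4 - 1.2446*sin(j)^3 + 3.6513*sin(j)^2 - 5.2832*sin(j) + 4.3264)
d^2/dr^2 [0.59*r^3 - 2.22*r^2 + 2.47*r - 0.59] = 3.54*r - 4.44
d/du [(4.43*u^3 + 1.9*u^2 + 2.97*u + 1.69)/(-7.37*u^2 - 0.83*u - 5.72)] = (-32.6491*u^4 - 7.3538*u^3 - 55.7069*u^2 + 3.1746*u - 15.5857)/(54.3169*u^4 + 12.2342*u^3 + 85.0017*u^2 + 9.4952*u + 32.7184)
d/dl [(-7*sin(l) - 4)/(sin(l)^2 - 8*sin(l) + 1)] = (7*sin(l)^2 + 8*sin(l) - 39)*cos(l)/(sin(l)^2 - 8*sin(l) + 1)^2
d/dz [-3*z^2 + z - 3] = 1 - 6*z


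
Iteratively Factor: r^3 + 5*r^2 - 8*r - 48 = (r + 4)*(r^2 + r - 12) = (r + 4)^2*(r - 3)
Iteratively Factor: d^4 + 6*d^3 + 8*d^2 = (d)*(d^3 + 6*d^2 + 8*d) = d*(d + 2)*(d^2 + 4*d) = d*(d + 2)*(d + 4)*(d)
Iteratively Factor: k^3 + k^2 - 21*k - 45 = (k + 3)*(k^2 - 2*k - 15) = (k - 5)*(k + 3)*(k + 3)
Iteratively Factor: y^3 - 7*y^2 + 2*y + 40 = (y - 4)*(y^2 - 3*y - 10) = (y - 4)*(y + 2)*(y - 5)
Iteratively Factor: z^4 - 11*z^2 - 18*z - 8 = (z + 1)*(z^3 - z^2 - 10*z - 8) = (z + 1)*(z + 2)*(z^2 - 3*z - 4) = (z - 4)*(z + 1)*(z + 2)*(z + 1)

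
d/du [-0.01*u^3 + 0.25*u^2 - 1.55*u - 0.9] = -0.03*u^2 + 0.5*u - 1.55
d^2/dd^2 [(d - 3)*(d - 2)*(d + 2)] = 6*d - 6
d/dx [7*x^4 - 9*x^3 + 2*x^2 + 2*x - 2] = 28*x^3 - 27*x^2 + 4*x + 2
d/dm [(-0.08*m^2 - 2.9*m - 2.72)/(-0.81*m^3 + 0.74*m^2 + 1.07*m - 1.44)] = (-0.0648*m^4 - 4.698*m^3 - 4.5492*m^2 + 4.256*m + 7.0864)/(0.6561*m^6 - 1.1988*m^5 - 1.1858*m^4 + 3.9164*m^3 - 0.9863*m^2 - 3.0816*m + 2.0736)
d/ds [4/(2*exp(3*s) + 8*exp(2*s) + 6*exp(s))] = 2*(-3*exp(2*s) - 8*exp(s) - 3)*exp(-s)/(exp(2*s) + 4*exp(s) + 3)^2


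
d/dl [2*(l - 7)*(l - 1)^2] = 6*(l - 5)*(l - 1)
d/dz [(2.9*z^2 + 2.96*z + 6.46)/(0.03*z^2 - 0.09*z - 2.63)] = (-0.3498*z^2 - 15.6416*z - 7.2034)/(0.0009*z^4 - 0.0054*z^3 - 0.1497*z^2 + 0.4734*z + 6.9169)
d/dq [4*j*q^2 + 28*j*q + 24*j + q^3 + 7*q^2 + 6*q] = 8*j*q + 28*j + 3*q^2 + 14*q + 6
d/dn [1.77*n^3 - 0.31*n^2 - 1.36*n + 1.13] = 5.31*n^2 - 0.62*n - 1.36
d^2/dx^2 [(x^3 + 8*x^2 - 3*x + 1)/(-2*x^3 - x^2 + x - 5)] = 2*(-30*x^6 + 30*x^5 + 6*x^4 + 549*x^3 - 42*x^2 - 87*x - 181)/(8*x^9 + 12*x^8 - 6*x^7 + 49*x^6 + 63*x^5 - 42*x^4 + 119*x^3 + 90*x^2 - 75*x + 125)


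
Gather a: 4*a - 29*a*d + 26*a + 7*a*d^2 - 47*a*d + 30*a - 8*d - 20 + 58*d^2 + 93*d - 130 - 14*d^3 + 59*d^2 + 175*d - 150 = a*(7*d^2 - 76*d + 60) - 14*d^3 + 117*d^2 + 260*d - 300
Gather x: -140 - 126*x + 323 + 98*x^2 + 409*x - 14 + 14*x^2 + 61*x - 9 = 112*x^2 + 344*x + 160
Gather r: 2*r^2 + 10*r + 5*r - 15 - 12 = 2*r^2 + 15*r - 27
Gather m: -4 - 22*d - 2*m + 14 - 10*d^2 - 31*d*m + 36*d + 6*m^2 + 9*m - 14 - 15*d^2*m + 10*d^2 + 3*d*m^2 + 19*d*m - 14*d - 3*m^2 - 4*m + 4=m^2*(3*d + 3) + m*(-15*d^2 - 12*d + 3)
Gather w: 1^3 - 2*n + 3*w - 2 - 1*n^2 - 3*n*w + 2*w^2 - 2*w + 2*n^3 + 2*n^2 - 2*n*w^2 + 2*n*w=2*n^3 + n^2 - 2*n + w^2*(2 - 2*n) + w*(1 - n) - 1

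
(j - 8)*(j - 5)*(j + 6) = j^3 - 7*j^2 - 38*j + 240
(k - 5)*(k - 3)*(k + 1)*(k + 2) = k^4 - 5*k^3 - 7*k^2 + 29*k + 30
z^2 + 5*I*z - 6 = (z + 2*I)*(z + 3*I)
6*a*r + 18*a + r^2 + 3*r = (6*a + r)*(r + 3)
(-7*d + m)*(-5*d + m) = 35*d^2 - 12*d*m + m^2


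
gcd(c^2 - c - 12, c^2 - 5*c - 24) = c + 3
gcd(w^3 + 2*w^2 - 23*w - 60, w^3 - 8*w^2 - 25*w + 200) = w - 5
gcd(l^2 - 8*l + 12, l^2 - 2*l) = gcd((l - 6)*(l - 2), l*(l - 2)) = l - 2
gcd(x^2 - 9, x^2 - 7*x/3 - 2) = x - 3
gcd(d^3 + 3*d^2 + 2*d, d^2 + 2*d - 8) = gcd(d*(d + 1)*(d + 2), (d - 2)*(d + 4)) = 1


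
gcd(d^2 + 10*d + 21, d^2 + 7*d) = d + 7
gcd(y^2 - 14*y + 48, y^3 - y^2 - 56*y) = y - 8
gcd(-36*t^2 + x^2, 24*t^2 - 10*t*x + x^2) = -6*t + x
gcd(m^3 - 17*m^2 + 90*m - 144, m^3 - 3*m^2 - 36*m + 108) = m^2 - 9*m + 18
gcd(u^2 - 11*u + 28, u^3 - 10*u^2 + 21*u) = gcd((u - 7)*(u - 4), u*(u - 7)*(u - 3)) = u - 7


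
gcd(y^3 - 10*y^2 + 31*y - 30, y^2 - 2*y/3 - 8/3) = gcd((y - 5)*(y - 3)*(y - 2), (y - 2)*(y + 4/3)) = y - 2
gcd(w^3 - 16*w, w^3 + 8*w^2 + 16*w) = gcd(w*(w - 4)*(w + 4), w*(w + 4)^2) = w^2 + 4*w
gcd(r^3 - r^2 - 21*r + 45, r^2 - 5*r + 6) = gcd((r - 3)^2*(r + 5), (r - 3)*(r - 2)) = r - 3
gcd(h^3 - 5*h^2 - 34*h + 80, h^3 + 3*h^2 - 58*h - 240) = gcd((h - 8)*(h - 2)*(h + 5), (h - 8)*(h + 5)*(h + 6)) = h^2 - 3*h - 40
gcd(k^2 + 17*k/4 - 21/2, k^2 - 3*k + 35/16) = k - 7/4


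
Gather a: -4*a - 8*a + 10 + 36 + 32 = 78 - 12*a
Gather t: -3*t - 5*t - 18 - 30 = -8*t - 48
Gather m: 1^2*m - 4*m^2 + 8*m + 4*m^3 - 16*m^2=4*m^3 - 20*m^2 + 9*m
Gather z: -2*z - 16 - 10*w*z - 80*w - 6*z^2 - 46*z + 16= -80*w - 6*z^2 + z*(-10*w - 48)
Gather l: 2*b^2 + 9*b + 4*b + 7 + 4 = 2*b^2 + 13*b + 11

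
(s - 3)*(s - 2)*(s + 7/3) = s^3 - 8*s^2/3 - 17*s/3 + 14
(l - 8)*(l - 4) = l^2 - 12*l + 32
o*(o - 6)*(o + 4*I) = o^3 - 6*o^2 + 4*I*o^2 - 24*I*o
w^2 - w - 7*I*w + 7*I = (w - 1)*(w - 7*I)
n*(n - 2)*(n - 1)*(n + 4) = n^4 + n^3 - 10*n^2 + 8*n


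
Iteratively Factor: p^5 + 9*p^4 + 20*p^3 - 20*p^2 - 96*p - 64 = (p + 1)*(p^4 + 8*p^3 + 12*p^2 - 32*p - 64) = (p + 1)*(p + 4)*(p^3 + 4*p^2 - 4*p - 16) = (p - 2)*(p + 1)*(p + 4)*(p^2 + 6*p + 8) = (p - 2)*(p + 1)*(p + 2)*(p + 4)*(p + 4)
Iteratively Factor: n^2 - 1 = (n + 1)*(n - 1)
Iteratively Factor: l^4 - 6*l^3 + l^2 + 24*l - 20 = (l - 2)*(l^3 - 4*l^2 - 7*l + 10) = (l - 5)*(l - 2)*(l^2 + l - 2) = (l - 5)*(l - 2)*(l + 2)*(l - 1)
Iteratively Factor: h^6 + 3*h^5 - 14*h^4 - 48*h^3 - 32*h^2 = (h)*(h^5 + 3*h^4 - 14*h^3 - 48*h^2 - 32*h) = h*(h + 2)*(h^4 + h^3 - 16*h^2 - 16*h) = h^2*(h + 2)*(h^3 + h^2 - 16*h - 16) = h^2*(h + 2)*(h + 4)*(h^2 - 3*h - 4) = h^2*(h + 1)*(h + 2)*(h + 4)*(h - 4)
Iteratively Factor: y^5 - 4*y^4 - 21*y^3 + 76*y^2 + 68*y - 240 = (y + 2)*(y^4 - 6*y^3 - 9*y^2 + 94*y - 120) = (y + 2)*(y + 4)*(y^3 - 10*y^2 + 31*y - 30) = (y - 3)*(y + 2)*(y + 4)*(y^2 - 7*y + 10) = (y - 3)*(y - 2)*(y + 2)*(y + 4)*(y - 5)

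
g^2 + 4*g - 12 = (g - 2)*(g + 6)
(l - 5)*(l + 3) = l^2 - 2*l - 15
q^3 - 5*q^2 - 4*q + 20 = (q - 5)*(q - 2)*(q + 2)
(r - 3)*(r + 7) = r^2 + 4*r - 21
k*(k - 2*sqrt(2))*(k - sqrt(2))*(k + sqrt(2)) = k^4 - 2*sqrt(2)*k^3 - 2*k^2 + 4*sqrt(2)*k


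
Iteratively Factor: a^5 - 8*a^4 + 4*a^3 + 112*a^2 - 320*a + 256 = (a + 4)*(a^4 - 12*a^3 + 52*a^2 - 96*a + 64) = (a - 4)*(a + 4)*(a^3 - 8*a^2 + 20*a - 16) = (a - 4)*(a - 2)*(a + 4)*(a^2 - 6*a + 8) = (a - 4)*(a - 2)^2*(a + 4)*(a - 4)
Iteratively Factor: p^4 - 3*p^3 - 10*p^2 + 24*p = (p - 4)*(p^3 + p^2 - 6*p) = (p - 4)*(p + 3)*(p^2 - 2*p) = (p - 4)*(p - 2)*(p + 3)*(p)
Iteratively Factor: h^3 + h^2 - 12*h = (h)*(h^2 + h - 12) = h*(h + 4)*(h - 3)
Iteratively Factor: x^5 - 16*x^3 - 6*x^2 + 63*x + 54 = (x + 3)*(x^4 - 3*x^3 - 7*x^2 + 15*x + 18) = (x + 2)*(x + 3)*(x^3 - 5*x^2 + 3*x + 9) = (x - 3)*(x + 2)*(x + 3)*(x^2 - 2*x - 3) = (x - 3)*(x + 1)*(x + 2)*(x + 3)*(x - 3)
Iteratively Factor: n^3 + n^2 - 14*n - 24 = (n + 2)*(n^2 - n - 12) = (n - 4)*(n + 2)*(n + 3)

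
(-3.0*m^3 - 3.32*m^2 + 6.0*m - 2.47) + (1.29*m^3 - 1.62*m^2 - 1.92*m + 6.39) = -1.71*m^3 - 4.94*m^2 + 4.08*m + 3.92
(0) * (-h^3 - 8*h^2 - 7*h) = 0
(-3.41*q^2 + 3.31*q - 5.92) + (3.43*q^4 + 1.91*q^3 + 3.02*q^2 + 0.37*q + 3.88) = 3.43*q^4 + 1.91*q^3 - 0.39*q^2 + 3.68*q - 2.04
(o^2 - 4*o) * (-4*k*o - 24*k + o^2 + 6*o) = -4*k*o^3 - 8*k*o^2 + 96*k*o + o^4 + 2*o^3 - 24*o^2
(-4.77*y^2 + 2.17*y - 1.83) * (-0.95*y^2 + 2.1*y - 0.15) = 4.5315*y^4 - 12.0785*y^3 + 7.011*y^2 - 4.1685*y + 0.2745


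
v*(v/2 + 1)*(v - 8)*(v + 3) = v^4/2 - 3*v^3/2 - 17*v^2 - 24*v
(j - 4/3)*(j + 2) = j^2 + 2*j/3 - 8/3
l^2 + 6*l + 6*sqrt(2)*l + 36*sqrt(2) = (l + 6)*(l + 6*sqrt(2))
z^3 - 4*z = z*(z - 2)*(z + 2)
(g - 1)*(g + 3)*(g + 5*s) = g^3 + 5*g^2*s + 2*g^2 + 10*g*s - 3*g - 15*s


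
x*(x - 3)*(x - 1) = x^3 - 4*x^2 + 3*x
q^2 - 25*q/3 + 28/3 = (q - 7)*(q - 4/3)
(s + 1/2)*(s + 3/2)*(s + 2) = s^3 + 4*s^2 + 19*s/4 + 3/2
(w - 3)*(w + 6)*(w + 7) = w^3 + 10*w^2 + 3*w - 126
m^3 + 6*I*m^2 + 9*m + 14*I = (m - 2*I)*(m + I)*(m + 7*I)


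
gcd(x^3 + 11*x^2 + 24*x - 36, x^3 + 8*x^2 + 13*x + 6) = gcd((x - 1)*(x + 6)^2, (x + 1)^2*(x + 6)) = x + 6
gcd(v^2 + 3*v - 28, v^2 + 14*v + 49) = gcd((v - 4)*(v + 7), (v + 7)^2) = v + 7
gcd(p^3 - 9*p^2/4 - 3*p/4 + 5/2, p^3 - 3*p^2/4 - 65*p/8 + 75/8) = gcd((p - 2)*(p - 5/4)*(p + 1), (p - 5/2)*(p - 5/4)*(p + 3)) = p - 5/4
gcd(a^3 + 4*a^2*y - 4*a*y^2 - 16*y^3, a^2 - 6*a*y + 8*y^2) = -a + 2*y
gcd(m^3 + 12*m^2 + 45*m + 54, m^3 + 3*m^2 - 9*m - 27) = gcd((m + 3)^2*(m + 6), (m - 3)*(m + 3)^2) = m^2 + 6*m + 9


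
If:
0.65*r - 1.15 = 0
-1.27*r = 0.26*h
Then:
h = -8.64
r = 1.77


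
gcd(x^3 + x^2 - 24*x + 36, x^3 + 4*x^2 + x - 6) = 1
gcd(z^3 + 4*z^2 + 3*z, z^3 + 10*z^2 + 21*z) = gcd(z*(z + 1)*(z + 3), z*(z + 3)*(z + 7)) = z^2 + 3*z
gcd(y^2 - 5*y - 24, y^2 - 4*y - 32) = y - 8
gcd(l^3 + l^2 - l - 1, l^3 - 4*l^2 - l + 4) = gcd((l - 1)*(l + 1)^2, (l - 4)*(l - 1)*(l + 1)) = l^2 - 1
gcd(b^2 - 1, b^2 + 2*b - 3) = b - 1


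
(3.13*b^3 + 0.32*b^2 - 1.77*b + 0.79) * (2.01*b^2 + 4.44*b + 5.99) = 6.2913*b^5 + 14.5404*b^4 + 16.6118*b^3 - 4.3541*b^2 - 7.0947*b + 4.7321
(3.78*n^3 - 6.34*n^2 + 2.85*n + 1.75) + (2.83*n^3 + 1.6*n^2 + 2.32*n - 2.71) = 6.61*n^3 - 4.74*n^2 + 5.17*n - 0.96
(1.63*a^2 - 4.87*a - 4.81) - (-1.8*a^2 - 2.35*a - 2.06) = 3.43*a^2 - 2.52*a - 2.75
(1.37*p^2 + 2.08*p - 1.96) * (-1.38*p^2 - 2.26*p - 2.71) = -1.8906*p^4 - 5.9666*p^3 - 5.7087*p^2 - 1.2072*p + 5.3116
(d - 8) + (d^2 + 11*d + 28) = d^2 + 12*d + 20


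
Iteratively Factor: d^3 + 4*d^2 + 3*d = (d + 1)*(d^2 + 3*d) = (d + 1)*(d + 3)*(d)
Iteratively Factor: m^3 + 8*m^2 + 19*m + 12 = (m + 3)*(m^2 + 5*m + 4) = (m + 1)*(m + 3)*(m + 4)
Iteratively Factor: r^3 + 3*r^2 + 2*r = (r + 1)*(r^2 + 2*r) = r*(r + 1)*(r + 2)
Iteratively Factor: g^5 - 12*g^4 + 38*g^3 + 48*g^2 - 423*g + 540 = (g - 3)*(g^4 - 9*g^3 + 11*g^2 + 81*g - 180) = (g - 3)^2*(g^3 - 6*g^2 - 7*g + 60) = (g - 4)*(g - 3)^2*(g^2 - 2*g - 15) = (g - 5)*(g - 4)*(g - 3)^2*(g + 3)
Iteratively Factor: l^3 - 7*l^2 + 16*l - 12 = (l - 2)*(l^2 - 5*l + 6) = (l - 2)^2*(l - 3)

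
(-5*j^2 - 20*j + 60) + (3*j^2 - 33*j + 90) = -2*j^2 - 53*j + 150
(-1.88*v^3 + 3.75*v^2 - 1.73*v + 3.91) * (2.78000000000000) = -5.2264*v^3 + 10.425*v^2 - 4.8094*v + 10.8698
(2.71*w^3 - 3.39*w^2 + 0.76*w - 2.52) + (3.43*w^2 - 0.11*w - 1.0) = 2.71*w^3 + 0.04*w^2 + 0.65*w - 3.52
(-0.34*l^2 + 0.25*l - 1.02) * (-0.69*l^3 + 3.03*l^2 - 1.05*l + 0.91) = 0.2346*l^5 - 1.2027*l^4 + 1.8183*l^3 - 3.6625*l^2 + 1.2985*l - 0.9282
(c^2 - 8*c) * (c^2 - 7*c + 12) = c^4 - 15*c^3 + 68*c^2 - 96*c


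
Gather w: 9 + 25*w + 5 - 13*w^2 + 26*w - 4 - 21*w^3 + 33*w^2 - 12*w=-21*w^3 + 20*w^2 + 39*w + 10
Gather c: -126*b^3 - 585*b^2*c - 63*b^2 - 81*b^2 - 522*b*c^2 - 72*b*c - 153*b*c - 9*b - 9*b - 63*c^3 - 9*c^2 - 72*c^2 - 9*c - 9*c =-126*b^3 - 144*b^2 - 18*b - 63*c^3 + c^2*(-522*b - 81) + c*(-585*b^2 - 225*b - 18)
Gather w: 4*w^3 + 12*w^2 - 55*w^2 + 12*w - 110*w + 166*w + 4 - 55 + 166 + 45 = 4*w^3 - 43*w^2 + 68*w + 160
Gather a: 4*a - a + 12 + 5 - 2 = 3*a + 15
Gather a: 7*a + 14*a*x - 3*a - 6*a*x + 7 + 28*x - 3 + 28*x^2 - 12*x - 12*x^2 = a*(8*x + 4) + 16*x^2 + 16*x + 4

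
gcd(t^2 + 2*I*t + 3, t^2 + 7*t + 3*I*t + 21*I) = t + 3*I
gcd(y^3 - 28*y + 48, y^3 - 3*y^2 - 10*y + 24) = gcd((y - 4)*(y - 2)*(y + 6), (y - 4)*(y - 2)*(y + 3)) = y^2 - 6*y + 8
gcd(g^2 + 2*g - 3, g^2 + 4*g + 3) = g + 3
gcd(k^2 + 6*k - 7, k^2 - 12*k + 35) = 1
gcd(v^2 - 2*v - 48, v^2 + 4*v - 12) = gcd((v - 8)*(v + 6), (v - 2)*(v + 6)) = v + 6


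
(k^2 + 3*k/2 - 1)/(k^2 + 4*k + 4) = (k - 1/2)/(k + 2)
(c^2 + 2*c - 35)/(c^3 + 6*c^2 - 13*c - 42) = (c - 5)/(c^2 - c - 6)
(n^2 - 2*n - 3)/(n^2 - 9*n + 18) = (n + 1)/(n - 6)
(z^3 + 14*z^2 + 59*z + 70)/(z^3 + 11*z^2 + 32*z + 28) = (z + 5)/(z + 2)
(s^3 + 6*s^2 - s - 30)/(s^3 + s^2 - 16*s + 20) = (s + 3)/(s - 2)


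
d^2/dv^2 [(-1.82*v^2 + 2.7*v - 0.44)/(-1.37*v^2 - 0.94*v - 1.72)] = (-7.105427357601e-15*v^4 - 14.822852*v^3 - 20.776872*v^2 + 41.573472*v + 18.203232)/(2.571353*v^6 + 5.292858*v^5 + 13.3164*v^4 + 14.12068*v^3 + 16.7184*v^2 + 8.342688*v + 5.088448)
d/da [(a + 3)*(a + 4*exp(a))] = a + (a + 3)*(4*exp(a) + 1) + 4*exp(a)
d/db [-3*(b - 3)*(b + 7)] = -6*b - 12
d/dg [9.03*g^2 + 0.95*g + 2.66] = 18.06*g + 0.95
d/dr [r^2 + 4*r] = 2*r + 4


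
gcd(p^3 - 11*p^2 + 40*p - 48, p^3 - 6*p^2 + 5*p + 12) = p^2 - 7*p + 12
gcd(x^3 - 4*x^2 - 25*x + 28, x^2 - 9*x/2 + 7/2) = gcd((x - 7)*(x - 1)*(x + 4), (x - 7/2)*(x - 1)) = x - 1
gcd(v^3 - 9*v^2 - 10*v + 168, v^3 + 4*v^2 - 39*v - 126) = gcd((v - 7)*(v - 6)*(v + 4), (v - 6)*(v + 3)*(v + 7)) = v - 6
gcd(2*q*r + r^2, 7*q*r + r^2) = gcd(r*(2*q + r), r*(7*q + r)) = r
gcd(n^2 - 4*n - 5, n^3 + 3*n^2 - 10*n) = 1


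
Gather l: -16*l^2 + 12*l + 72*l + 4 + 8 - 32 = -16*l^2 + 84*l - 20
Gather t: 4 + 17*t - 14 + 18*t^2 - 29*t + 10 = 18*t^2 - 12*t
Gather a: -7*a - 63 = -7*a - 63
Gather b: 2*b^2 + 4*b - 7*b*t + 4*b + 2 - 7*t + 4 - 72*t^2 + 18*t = 2*b^2 + b*(8 - 7*t) - 72*t^2 + 11*t + 6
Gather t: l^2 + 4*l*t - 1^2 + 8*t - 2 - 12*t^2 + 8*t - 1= l^2 - 12*t^2 + t*(4*l + 16) - 4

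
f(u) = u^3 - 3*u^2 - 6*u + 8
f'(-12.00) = 498.00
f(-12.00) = -2080.00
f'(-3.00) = 39.00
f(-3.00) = -28.00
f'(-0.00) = -6.00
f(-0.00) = 8.00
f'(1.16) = -8.92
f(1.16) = -1.44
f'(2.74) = 0.08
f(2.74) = -10.39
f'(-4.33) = 76.23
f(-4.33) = -103.45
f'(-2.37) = 25.07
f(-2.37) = -7.94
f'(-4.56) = 83.74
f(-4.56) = -121.84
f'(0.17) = -6.93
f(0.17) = 6.90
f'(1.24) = -8.83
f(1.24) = -2.15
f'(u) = 3*u^2 - 6*u - 6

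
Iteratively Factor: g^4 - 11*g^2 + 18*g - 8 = (g - 1)*(g^3 + g^2 - 10*g + 8) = (g - 1)^2*(g^2 + 2*g - 8) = (g - 1)^2*(g + 4)*(g - 2)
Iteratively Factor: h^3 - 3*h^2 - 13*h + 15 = (h + 3)*(h^2 - 6*h + 5) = (h - 5)*(h + 3)*(h - 1)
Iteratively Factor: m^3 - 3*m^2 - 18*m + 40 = (m - 2)*(m^2 - m - 20) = (m - 2)*(m + 4)*(m - 5)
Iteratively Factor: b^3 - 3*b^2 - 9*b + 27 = (b + 3)*(b^2 - 6*b + 9) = (b - 3)*(b + 3)*(b - 3)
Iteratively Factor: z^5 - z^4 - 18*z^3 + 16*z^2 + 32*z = (z - 4)*(z^4 + 3*z^3 - 6*z^2 - 8*z) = (z - 4)*(z + 4)*(z^3 - z^2 - 2*z) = (z - 4)*(z - 2)*(z + 4)*(z^2 + z) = z*(z - 4)*(z - 2)*(z + 4)*(z + 1)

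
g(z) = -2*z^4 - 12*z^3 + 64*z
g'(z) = -8*z^3 - 36*z^2 + 64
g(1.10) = 51.50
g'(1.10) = 9.79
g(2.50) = -105.62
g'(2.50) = -286.00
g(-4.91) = -56.19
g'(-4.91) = 143.07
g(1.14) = 51.80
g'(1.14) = 5.36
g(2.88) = -239.93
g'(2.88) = -425.70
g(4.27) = -1325.85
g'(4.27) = -1215.22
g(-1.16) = -59.13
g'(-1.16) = 28.05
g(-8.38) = -3337.49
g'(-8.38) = 2243.77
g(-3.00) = -30.00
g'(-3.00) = -44.00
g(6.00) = -4800.00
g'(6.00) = -2960.00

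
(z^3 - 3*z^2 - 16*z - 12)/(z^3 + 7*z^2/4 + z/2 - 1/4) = 4*(z^2 - 4*z - 12)/(4*z^2 + 3*z - 1)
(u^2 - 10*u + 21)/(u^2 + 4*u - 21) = (u - 7)/(u + 7)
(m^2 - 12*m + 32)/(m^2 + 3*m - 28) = (m - 8)/(m + 7)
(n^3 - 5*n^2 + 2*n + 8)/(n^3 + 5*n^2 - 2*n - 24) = (n^2 - 3*n - 4)/(n^2 + 7*n + 12)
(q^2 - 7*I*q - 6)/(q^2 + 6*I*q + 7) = (q - 6*I)/(q + 7*I)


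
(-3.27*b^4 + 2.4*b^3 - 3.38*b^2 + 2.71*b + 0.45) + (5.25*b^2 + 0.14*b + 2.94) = -3.27*b^4 + 2.4*b^3 + 1.87*b^2 + 2.85*b + 3.39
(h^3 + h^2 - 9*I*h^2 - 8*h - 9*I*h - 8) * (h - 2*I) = h^4 + h^3 - 11*I*h^3 - 26*h^2 - 11*I*h^2 - 26*h + 16*I*h + 16*I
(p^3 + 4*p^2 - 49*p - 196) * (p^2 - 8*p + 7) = p^5 - 4*p^4 - 74*p^3 + 224*p^2 + 1225*p - 1372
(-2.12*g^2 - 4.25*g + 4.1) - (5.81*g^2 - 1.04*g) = -7.93*g^2 - 3.21*g + 4.1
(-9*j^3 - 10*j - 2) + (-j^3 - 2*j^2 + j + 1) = -10*j^3 - 2*j^2 - 9*j - 1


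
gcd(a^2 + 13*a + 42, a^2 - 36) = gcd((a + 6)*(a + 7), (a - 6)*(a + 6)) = a + 6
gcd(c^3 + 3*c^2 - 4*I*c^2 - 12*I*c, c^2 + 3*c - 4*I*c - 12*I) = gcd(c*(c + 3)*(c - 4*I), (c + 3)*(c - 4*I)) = c^2 + c*(3 - 4*I) - 12*I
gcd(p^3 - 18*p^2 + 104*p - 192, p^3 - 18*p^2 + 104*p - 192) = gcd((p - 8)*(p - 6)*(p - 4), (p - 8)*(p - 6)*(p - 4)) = p^3 - 18*p^2 + 104*p - 192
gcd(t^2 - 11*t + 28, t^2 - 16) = t - 4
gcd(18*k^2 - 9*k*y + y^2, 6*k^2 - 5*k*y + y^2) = -3*k + y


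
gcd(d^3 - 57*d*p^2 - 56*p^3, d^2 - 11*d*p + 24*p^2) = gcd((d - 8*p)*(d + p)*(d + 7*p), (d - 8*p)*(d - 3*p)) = -d + 8*p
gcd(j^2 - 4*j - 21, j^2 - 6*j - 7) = j - 7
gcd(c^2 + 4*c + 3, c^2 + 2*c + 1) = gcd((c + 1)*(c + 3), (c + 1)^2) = c + 1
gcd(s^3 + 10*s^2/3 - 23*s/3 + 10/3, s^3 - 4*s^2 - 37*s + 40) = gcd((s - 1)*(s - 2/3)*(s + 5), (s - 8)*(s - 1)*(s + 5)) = s^2 + 4*s - 5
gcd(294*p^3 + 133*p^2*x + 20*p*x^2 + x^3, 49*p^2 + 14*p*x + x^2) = 49*p^2 + 14*p*x + x^2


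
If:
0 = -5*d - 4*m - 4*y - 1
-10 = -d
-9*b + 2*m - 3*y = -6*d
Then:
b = 23/6 - 5*y/9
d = 10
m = -y - 51/4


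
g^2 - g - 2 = (g - 2)*(g + 1)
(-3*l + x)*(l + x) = -3*l^2 - 2*l*x + x^2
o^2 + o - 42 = (o - 6)*(o + 7)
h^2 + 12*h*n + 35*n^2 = (h + 5*n)*(h + 7*n)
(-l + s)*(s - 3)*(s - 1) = -l*s^2 + 4*l*s - 3*l + s^3 - 4*s^2 + 3*s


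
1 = 1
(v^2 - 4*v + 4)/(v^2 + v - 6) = (v - 2)/(v + 3)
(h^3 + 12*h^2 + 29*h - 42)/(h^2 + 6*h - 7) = h + 6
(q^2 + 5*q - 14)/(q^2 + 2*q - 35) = (q - 2)/(q - 5)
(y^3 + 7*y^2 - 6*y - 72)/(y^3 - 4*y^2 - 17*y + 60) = (y + 6)/(y - 5)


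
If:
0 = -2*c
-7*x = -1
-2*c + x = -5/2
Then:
No Solution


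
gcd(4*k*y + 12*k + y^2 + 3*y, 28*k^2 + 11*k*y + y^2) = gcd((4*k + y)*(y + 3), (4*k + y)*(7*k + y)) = 4*k + y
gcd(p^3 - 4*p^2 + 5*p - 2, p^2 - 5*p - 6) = 1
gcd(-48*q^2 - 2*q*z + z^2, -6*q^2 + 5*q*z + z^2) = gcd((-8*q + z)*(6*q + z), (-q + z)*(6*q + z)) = 6*q + z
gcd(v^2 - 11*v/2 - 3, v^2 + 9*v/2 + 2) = v + 1/2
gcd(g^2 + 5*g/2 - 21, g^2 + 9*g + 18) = g + 6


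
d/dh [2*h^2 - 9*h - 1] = 4*h - 9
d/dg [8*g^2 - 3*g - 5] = 16*g - 3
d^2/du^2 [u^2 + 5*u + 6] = 2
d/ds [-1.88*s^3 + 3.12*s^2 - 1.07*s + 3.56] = -5.64*s^2 + 6.24*s - 1.07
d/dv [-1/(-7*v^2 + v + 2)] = (1 - 14*v)/(-7*v^2 + v + 2)^2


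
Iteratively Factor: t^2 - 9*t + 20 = (t - 4)*(t - 5)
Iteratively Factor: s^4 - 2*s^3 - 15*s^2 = (s)*(s^3 - 2*s^2 - 15*s) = s*(s + 3)*(s^2 - 5*s) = s^2*(s + 3)*(s - 5)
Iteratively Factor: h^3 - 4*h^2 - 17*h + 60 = (h + 4)*(h^2 - 8*h + 15) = (h - 3)*(h + 4)*(h - 5)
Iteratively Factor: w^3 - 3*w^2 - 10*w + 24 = (w - 4)*(w^2 + w - 6) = (w - 4)*(w + 3)*(w - 2)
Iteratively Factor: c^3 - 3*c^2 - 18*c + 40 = (c - 5)*(c^2 + 2*c - 8) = (c - 5)*(c - 2)*(c + 4)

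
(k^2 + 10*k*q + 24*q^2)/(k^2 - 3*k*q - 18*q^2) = (-k^2 - 10*k*q - 24*q^2)/(-k^2 + 3*k*q + 18*q^2)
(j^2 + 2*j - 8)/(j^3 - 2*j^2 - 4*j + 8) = (j + 4)/(j^2 - 4)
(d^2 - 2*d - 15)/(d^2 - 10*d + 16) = (d^2 - 2*d - 15)/(d^2 - 10*d + 16)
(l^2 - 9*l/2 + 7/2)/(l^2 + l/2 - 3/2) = (2*l - 7)/(2*l + 3)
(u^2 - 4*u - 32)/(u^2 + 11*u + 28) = (u - 8)/(u + 7)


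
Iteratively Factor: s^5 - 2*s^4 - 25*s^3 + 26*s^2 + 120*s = (s)*(s^4 - 2*s^3 - 25*s^2 + 26*s + 120) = s*(s - 5)*(s^3 + 3*s^2 - 10*s - 24) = s*(s - 5)*(s + 4)*(s^2 - s - 6) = s*(s - 5)*(s - 3)*(s + 4)*(s + 2)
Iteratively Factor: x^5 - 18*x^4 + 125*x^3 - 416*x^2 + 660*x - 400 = (x - 2)*(x^4 - 16*x^3 + 93*x^2 - 230*x + 200) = (x - 5)*(x - 2)*(x^3 - 11*x^2 + 38*x - 40) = (x - 5)*(x - 2)^2*(x^2 - 9*x + 20) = (x - 5)*(x - 4)*(x - 2)^2*(x - 5)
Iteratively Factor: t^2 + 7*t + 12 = (t + 3)*(t + 4)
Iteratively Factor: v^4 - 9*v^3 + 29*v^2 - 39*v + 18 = (v - 3)*(v^3 - 6*v^2 + 11*v - 6) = (v - 3)^2*(v^2 - 3*v + 2) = (v - 3)^2*(v - 2)*(v - 1)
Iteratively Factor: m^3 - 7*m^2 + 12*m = (m - 3)*(m^2 - 4*m) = m*(m - 3)*(m - 4)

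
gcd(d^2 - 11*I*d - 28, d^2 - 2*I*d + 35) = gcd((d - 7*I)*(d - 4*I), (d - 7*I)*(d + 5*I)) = d - 7*I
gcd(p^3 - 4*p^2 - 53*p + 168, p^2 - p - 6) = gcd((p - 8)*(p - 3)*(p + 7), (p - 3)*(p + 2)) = p - 3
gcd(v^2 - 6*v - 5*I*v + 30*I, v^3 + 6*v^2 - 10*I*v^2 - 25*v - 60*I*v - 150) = v - 5*I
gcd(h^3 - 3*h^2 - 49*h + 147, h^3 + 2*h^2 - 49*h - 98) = h^2 - 49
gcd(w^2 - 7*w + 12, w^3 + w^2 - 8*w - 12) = w - 3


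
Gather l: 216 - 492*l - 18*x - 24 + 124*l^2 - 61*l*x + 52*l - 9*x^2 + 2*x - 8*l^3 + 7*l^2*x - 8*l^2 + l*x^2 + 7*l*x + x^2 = -8*l^3 + l^2*(7*x + 116) + l*(x^2 - 54*x - 440) - 8*x^2 - 16*x + 192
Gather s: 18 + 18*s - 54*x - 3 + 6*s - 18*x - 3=24*s - 72*x + 12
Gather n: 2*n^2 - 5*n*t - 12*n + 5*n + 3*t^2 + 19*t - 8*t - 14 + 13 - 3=2*n^2 + n*(-5*t - 7) + 3*t^2 + 11*t - 4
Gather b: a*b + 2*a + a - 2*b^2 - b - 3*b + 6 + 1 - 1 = 3*a - 2*b^2 + b*(a - 4) + 6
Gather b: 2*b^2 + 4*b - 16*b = 2*b^2 - 12*b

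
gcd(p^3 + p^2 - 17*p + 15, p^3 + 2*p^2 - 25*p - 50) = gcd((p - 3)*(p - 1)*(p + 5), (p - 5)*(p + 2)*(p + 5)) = p + 5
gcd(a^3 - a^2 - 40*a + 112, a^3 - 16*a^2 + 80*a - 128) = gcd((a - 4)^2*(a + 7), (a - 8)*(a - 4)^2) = a^2 - 8*a + 16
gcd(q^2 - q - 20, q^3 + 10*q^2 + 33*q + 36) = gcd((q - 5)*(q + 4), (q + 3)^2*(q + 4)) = q + 4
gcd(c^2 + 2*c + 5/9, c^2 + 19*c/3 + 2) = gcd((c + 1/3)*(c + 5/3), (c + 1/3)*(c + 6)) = c + 1/3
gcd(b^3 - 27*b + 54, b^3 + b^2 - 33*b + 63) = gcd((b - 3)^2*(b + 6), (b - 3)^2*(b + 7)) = b^2 - 6*b + 9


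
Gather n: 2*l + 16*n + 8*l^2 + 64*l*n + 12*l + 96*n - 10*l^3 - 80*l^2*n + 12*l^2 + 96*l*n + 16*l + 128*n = -10*l^3 + 20*l^2 + 30*l + n*(-80*l^2 + 160*l + 240)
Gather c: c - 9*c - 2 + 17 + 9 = 24 - 8*c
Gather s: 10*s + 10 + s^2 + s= s^2 + 11*s + 10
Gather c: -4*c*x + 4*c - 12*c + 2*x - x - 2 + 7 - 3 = c*(-4*x - 8) + x + 2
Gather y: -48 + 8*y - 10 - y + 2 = 7*y - 56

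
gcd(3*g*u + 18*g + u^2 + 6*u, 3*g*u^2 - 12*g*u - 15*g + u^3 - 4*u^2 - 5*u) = 3*g + u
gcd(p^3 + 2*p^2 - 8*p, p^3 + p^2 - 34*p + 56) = p - 2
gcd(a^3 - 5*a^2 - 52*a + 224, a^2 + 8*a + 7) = a + 7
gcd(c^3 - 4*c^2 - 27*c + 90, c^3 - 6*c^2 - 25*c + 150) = c^2 - c - 30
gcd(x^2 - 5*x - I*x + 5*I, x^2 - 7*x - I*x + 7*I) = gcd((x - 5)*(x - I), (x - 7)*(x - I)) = x - I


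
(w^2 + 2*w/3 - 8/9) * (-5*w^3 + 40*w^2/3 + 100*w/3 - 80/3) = -5*w^5 + 10*w^4 + 140*w^3/3 - 440*w^2/27 - 1280*w/27 + 640/27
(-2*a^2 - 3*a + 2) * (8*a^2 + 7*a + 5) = -16*a^4 - 38*a^3 - 15*a^2 - a + 10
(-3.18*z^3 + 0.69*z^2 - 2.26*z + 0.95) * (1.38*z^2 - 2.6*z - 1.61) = -4.3884*z^5 + 9.2202*z^4 + 0.207000000000001*z^3 + 6.0761*z^2 + 1.1686*z - 1.5295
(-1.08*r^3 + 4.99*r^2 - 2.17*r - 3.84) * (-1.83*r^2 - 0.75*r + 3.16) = 1.9764*r^5 - 8.3217*r^4 - 3.1842*r^3 + 24.4231*r^2 - 3.9772*r - 12.1344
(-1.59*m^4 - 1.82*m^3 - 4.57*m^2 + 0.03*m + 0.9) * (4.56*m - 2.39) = -7.2504*m^5 - 4.4991*m^4 - 16.4894*m^3 + 11.0591*m^2 + 4.0323*m - 2.151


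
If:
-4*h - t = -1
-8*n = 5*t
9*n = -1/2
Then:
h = 41/180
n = -1/18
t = 4/45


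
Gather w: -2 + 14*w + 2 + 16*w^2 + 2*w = 16*w^2 + 16*w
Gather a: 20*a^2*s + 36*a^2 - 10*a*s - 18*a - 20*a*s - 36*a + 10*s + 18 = a^2*(20*s + 36) + a*(-30*s - 54) + 10*s + 18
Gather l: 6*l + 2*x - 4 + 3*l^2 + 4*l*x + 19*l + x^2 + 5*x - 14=3*l^2 + l*(4*x + 25) + x^2 + 7*x - 18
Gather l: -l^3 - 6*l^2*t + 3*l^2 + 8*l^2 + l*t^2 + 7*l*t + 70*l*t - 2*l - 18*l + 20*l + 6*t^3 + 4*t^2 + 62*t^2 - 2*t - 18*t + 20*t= -l^3 + l^2*(11 - 6*t) + l*(t^2 + 77*t) + 6*t^3 + 66*t^2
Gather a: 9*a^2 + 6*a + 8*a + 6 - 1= 9*a^2 + 14*a + 5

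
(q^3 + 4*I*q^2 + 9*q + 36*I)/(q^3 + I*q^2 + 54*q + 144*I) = (q^2 + I*q + 12)/(q^2 - 2*I*q + 48)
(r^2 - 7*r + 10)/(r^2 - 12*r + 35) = (r - 2)/(r - 7)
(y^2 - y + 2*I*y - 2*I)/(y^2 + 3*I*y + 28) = (y^2 - y + 2*I*y - 2*I)/(y^2 + 3*I*y + 28)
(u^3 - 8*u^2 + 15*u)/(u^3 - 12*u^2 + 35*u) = (u - 3)/(u - 7)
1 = 1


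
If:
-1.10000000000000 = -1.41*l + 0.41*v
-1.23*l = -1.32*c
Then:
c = 0.270954223081883*v + 0.726950354609929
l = 0.290780141843972*v + 0.780141843971631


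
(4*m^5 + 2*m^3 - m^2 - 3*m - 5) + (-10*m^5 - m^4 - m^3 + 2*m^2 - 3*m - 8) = -6*m^5 - m^4 + m^3 + m^2 - 6*m - 13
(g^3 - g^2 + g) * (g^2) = g^5 - g^4 + g^3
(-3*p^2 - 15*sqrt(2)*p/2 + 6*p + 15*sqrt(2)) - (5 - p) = -3*p^2 - 15*sqrt(2)*p/2 + 7*p - 5 + 15*sqrt(2)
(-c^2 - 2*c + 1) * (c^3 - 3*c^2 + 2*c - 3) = -c^5 + c^4 + 5*c^3 - 4*c^2 + 8*c - 3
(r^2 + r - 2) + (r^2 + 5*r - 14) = 2*r^2 + 6*r - 16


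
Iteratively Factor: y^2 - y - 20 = (y - 5)*(y + 4)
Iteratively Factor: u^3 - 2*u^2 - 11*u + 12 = (u - 4)*(u^2 + 2*u - 3) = (u - 4)*(u - 1)*(u + 3)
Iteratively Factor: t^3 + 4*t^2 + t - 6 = (t + 3)*(t^2 + t - 2) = (t + 2)*(t + 3)*(t - 1)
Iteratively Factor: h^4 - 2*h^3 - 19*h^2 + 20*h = (h + 4)*(h^3 - 6*h^2 + 5*h) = (h - 5)*(h + 4)*(h^2 - h) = (h - 5)*(h - 1)*(h + 4)*(h)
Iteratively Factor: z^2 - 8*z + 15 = (z - 5)*(z - 3)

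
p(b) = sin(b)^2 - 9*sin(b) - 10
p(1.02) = -16.94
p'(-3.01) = 9.18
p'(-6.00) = -8.10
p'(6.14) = -9.19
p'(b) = 2*sin(b)*cos(b) - 9*cos(b)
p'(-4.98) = -1.87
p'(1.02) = -3.82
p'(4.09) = 6.19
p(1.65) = -17.98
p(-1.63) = -0.02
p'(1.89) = 2.23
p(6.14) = -8.70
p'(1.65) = 0.55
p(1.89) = -17.64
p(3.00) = -11.25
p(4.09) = -2.03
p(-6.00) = -12.44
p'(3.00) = 8.63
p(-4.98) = -17.75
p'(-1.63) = 0.65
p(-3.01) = -8.80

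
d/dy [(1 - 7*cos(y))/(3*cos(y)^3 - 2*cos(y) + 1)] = (-63*cos(y) + 9*cos(2*y) - 21*cos(3*y) + 19)*sin(y)/(2*(3*cos(y)^3 - 2*cos(y) + 1)^2)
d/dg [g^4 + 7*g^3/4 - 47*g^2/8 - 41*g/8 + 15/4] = 4*g^3 + 21*g^2/4 - 47*g/4 - 41/8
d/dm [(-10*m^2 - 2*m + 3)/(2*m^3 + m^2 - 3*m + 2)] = (20*m^4 + 8*m^3 + 14*m^2 - 46*m + 5)/(4*m^6 + 4*m^5 - 11*m^4 + 2*m^3 + 13*m^2 - 12*m + 4)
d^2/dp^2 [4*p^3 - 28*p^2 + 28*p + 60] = 24*p - 56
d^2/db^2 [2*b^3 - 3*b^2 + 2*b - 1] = 12*b - 6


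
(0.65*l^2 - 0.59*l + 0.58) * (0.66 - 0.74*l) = -0.481*l^3 + 0.8656*l^2 - 0.8186*l + 0.3828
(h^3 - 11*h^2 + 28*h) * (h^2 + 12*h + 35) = h^5 + h^4 - 69*h^3 - 49*h^2 + 980*h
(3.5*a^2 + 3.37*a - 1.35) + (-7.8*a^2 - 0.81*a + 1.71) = -4.3*a^2 + 2.56*a + 0.36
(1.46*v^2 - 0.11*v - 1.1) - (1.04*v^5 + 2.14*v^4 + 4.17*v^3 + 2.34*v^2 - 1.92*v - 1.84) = -1.04*v^5 - 2.14*v^4 - 4.17*v^3 - 0.88*v^2 + 1.81*v + 0.74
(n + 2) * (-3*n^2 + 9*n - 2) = -3*n^3 + 3*n^2 + 16*n - 4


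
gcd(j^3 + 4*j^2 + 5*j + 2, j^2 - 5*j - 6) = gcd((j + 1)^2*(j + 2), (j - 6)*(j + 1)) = j + 1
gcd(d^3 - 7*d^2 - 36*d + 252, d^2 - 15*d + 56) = d - 7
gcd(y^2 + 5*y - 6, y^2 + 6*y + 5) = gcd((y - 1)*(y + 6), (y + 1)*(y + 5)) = 1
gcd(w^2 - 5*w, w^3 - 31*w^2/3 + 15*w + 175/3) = w - 5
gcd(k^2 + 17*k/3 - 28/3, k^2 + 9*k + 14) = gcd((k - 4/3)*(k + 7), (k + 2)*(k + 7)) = k + 7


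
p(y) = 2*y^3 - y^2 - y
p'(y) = 6*y^2 - 2*y - 1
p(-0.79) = -0.82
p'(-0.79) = 4.32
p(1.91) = 8.38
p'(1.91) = 17.07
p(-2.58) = -38.42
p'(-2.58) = 44.10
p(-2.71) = -44.44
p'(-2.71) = 48.48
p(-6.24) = -518.64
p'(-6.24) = 245.11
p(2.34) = 17.81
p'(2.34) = 27.17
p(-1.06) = -2.45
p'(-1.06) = 7.86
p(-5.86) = -430.94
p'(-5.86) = 216.76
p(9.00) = 1368.00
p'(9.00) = 467.00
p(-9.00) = -1530.00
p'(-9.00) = 503.00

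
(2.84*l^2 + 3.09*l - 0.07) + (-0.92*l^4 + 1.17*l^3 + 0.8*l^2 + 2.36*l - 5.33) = -0.92*l^4 + 1.17*l^3 + 3.64*l^2 + 5.45*l - 5.4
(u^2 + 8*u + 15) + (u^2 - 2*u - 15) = 2*u^2 + 6*u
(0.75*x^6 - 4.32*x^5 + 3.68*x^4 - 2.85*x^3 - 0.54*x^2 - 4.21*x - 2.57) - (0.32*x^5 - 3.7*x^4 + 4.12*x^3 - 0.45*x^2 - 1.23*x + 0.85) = 0.75*x^6 - 4.64*x^5 + 7.38*x^4 - 6.97*x^3 - 0.09*x^2 - 2.98*x - 3.42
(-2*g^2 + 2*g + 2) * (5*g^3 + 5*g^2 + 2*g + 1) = -10*g^5 + 16*g^3 + 12*g^2 + 6*g + 2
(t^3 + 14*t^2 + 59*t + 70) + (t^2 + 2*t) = t^3 + 15*t^2 + 61*t + 70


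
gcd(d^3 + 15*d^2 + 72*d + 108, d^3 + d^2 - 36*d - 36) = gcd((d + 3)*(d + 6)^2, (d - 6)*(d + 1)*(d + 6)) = d + 6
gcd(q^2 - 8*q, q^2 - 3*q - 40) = q - 8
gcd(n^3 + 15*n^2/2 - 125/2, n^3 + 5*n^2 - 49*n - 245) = n + 5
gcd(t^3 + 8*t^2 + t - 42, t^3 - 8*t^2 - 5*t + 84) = t + 3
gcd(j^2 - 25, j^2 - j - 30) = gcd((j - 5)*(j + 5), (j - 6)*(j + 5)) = j + 5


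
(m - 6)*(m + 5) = m^2 - m - 30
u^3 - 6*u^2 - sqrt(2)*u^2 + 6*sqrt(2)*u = u*(u - 6)*(u - sqrt(2))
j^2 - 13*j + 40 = (j - 8)*(j - 5)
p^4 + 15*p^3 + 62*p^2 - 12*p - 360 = (p - 2)*(p + 5)*(p + 6)^2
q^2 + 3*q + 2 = (q + 1)*(q + 2)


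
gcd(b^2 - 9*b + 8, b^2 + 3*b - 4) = b - 1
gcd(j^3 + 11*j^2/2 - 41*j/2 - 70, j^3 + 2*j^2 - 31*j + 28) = j^2 + 3*j - 28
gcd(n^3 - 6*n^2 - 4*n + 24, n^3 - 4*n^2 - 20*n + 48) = n^2 - 8*n + 12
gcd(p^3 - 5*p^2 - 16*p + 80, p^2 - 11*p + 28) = p - 4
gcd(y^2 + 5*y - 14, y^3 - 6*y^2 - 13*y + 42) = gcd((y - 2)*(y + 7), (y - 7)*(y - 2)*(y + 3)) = y - 2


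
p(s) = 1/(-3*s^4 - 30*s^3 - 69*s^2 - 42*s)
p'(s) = (12*s^3 + 90*s^2 + 138*s + 42)/(-3*s^4 - 30*s^3 - 69*s^2 - 42*s)^2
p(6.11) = -0.00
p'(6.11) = 0.00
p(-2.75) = 0.02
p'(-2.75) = 0.04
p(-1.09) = -0.63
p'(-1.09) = -6.80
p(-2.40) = 0.05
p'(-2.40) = 0.18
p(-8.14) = -0.00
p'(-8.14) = -0.00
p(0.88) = -0.01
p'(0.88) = 0.02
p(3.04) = -0.00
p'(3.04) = 0.00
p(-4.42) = 0.00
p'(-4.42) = 0.00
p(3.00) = 0.00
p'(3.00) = 0.00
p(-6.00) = 0.00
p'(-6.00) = 0.00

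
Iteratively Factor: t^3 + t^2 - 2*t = (t - 1)*(t^2 + 2*t) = (t - 1)*(t + 2)*(t)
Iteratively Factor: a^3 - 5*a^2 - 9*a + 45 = (a - 5)*(a^2 - 9) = (a - 5)*(a - 3)*(a + 3)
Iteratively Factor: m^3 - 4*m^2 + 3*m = (m)*(m^2 - 4*m + 3) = m*(m - 3)*(m - 1)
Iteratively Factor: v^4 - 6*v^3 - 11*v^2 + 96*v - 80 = (v - 5)*(v^3 - v^2 - 16*v + 16) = (v - 5)*(v - 4)*(v^2 + 3*v - 4) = (v - 5)*(v - 4)*(v - 1)*(v + 4)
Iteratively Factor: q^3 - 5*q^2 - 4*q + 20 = (q + 2)*(q^2 - 7*q + 10) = (q - 2)*(q + 2)*(q - 5)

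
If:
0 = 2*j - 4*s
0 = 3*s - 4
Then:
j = 8/3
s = 4/3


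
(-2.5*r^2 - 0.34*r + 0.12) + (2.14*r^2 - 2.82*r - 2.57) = -0.36*r^2 - 3.16*r - 2.45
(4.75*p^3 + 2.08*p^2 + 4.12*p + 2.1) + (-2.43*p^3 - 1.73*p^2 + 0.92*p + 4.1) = 2.32*p^3 + 0.35*p^2 + 5.04*p + 6.2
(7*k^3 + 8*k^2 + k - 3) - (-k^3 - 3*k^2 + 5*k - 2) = 8*k^3 + 11*k^2 - 4*k - 1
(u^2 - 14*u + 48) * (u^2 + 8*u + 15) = u^4 - 6*u^3 - 49*u^2 + 174*u + 720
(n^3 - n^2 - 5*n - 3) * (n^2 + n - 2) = n^5 - 8*n^3 - 6*n^2 + 7*n + 6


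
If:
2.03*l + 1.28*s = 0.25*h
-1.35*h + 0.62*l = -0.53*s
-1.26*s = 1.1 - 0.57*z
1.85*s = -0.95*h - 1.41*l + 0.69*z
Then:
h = -0.33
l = 1.86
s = -3.02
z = -4.74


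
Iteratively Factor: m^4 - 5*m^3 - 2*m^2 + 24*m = (m + 2)*(m^3 - 7*m^2 + 12*m) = m*(m + 2)*(m^2 - 7*m + 12) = m*(m - 4)*(m + 2)*(m - 3)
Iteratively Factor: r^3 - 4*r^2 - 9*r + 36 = (r - 3)*(r^2 - r - 12) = (r - 4)*(r - 3)*(r + 3)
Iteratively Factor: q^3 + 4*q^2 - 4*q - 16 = (q + 2)*(q^2 + 2*q - 8) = (q - 2)*(q + 2)*(q + 4)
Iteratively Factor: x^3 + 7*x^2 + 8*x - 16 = (x + 4)*(x^2 + 3*x - 4) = (x + 4)^2*(x - 1)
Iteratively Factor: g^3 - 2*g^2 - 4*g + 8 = (g + 2)*(g^2 - 4*g + 4) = (g - 2)*(g + 2)*(g - 2)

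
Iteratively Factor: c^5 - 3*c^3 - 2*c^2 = (c)*(c^4 - 3*c^2 - 2*c) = c*(c - 2)*(c^3 + 2*c^2 + c) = c*(c - 2)*(c + 1)*(c^2 + c) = c^2*(c - 2)*(c + 1)*(c + 1)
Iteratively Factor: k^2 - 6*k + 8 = (k - 2)*(k - 4)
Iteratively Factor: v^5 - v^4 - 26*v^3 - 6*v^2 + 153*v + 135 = (v + 3)*(v^4 - 4*v^3 - 14*v^2 + 36*v + 45) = (v - 5)*(v + 3)*(v^3 + v^2 - 9*v - 9) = (v - 5)*(v - 3)*(v + 3)*(v^2 + 4*v + 3) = (v - 5)*(v - 3)*(v + 1)*(v + 3)*(v + 3)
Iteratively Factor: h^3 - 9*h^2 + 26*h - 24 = (h - 4)*(h^2 - 5*h + 6) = (h - 4)*(h - 2)*(h - 3)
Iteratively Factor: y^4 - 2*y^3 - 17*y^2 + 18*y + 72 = (y + 2)*(y^3 - 4*y^2 - 9*y + 36) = (y - 3)*(y + 2)*(y^2 - y - 12) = (y - 3)*(y + 2)*(y + 3)*(y - 4)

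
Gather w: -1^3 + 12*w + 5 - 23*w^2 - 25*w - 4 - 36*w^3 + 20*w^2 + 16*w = -36*w^3 - 3*w^2 + 3*w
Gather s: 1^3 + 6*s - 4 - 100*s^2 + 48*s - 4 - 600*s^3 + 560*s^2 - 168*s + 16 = -600*s^3 + 460*s^2 - 114*s + 9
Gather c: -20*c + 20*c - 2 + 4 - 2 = 0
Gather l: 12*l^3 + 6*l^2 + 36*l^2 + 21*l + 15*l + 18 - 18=12*l^3 + 42*l^2 + 36*l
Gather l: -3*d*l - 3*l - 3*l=l*(-3*d - 6)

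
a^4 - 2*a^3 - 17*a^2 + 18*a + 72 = (a - 4)*(a - 3)*(a + 2)*(a + 3)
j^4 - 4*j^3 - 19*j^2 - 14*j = j*(j - 7)*(j + 1)*(j + 2)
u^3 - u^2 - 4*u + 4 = (u - 2)*(u - 1)*(u + 2)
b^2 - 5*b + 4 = (b - 4)*(b - 1)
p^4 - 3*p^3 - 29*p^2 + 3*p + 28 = (p - 7)*(p - 1)*(p + 1)*(p + 4)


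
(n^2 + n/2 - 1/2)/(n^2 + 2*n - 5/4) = 2*(n + 1)/(2*n + 5)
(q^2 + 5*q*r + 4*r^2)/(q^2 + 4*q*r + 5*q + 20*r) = (q + r)/(q + 5)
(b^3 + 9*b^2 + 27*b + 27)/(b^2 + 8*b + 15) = (b^2 + 6*b + 9)/(b + 5)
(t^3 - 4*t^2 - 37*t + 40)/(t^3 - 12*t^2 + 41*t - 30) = (t^2 - 3*t - 40)/(t^2 - 11*t + 30)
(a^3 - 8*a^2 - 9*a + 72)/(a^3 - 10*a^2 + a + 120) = (a - 3)/(a - 5)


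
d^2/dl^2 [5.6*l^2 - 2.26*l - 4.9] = 11.2000000000000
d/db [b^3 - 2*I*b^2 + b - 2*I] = 3*b^2 - 4*I*b + 1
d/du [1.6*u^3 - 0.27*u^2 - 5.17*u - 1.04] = 4.8*u^2 - 0.54*u - 5.17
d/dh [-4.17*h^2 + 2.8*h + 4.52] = 2.8 - 8.34*h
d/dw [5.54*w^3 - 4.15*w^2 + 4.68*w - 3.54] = 16.62*w^2 - 8.3*w + 4.68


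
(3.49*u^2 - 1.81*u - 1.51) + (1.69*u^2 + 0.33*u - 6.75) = 5.18*u^2 - 1.48*u - 8.26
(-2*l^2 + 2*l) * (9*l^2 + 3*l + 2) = -18*l^4 + 12*l^3 + 2*l^2 + 4*l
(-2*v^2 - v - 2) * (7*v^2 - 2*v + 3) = -14*v^4 - 3*v^3 - 18*v^2 + v - 6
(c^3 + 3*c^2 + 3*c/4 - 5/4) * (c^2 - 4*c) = c^5 - c^4 - 45*c^3/4 - 17*c^2/4 + 5*c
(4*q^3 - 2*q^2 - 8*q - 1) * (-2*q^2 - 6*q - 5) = -8*q^5 - 20*q^4 + 8*q^3 + 60*q^2 + 46*q + 5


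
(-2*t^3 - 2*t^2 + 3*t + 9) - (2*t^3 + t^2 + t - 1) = -4*t^3 - 3*t^2 + 2*t + 10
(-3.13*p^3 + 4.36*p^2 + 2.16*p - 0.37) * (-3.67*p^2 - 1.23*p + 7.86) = 11.4871*p^5 - 12.1513*p^4 - 37.8918*p^3 + 32.9707*p^2 + 17.4327*p - 2.9082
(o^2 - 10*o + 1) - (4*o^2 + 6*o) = -3*o^2 - 16*o + 1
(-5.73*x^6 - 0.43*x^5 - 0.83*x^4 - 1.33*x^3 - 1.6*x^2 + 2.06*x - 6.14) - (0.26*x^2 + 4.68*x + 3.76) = -5.73*x^6 - 0.43*x^5 - 0.83*x^4 - 1.33*x^3 - 1.86*x^2 - 2.62*x - 9.9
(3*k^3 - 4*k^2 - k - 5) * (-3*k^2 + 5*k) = -9*k^5 + 27*k^4 - 17*k^3 + 10*k^2 - 25*k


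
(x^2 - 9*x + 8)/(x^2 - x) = (x - 8)/x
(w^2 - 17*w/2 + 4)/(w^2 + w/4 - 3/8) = 4*(w - 8)/(4*w + 3)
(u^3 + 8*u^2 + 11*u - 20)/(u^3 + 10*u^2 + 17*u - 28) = (u + 5)/(u + 7)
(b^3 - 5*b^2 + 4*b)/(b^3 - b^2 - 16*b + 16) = b/(b + 4)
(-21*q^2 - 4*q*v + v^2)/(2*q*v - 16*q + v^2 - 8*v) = (-21*q^2 - 4*q*v + v^2)/(2*q*v - 16*q + v^2 - 8*v)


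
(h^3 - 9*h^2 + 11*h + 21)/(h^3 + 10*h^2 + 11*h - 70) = (h^3 - 9*h^2 + 11*h + 21)/(h^3 + 10*h^2 + 11*h - 70)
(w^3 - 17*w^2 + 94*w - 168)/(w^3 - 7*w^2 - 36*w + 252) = (w - 4)/(w + 6)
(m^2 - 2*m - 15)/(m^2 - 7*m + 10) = (m + 3)/(m - 2)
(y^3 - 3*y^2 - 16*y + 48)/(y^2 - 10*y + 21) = (y^2 - 16)/(y - 7)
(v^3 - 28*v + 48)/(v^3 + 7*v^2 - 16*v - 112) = (v^2 + 4*v - 12)/(v^2 + 11*v + 28)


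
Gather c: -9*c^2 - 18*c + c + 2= -9*c^2 - 17*c + 2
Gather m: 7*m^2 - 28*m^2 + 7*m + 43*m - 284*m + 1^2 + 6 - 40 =-21*m^2 - 234*m - 33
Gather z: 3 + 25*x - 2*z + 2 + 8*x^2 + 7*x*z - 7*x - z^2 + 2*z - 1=8*x^2 + 7*x*z + 18*x - z^2 + 4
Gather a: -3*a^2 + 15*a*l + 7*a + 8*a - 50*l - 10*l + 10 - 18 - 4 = -3*a^2 + a*(15*l + 15) - 60*l - 12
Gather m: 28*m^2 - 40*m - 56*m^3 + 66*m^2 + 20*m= -56*m^3 + 94*m^2 - 20*m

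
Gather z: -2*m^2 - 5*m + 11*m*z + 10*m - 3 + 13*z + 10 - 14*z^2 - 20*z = -2*m^2 + 5*m - 14*z^2 + z*(11*m - 7) + 7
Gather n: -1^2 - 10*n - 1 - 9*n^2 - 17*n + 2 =-9*n^2 - 27*n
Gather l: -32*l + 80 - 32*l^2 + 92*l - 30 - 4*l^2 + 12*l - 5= -36*l^2 + 72*l + 45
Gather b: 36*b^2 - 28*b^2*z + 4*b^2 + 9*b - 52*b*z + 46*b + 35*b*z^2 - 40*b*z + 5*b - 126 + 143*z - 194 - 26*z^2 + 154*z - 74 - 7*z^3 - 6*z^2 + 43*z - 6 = b^2*(40 - 28*z) + b*(35*z^2 - 92*z + 60) - 7*z^3 - 32*z^2 + 340*z - 400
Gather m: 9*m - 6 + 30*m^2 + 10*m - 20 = 30*m^2 + 19*m - 26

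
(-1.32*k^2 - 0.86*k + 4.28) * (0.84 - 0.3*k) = 0.396*k^3 - 0.8508*k^2 - 2.0064*k + 3.5952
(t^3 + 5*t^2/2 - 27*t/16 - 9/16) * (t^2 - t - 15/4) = t^5 + 3*t^4/2 - 127*t^3/16 - 33*t^2/4 + 441*t/64 + 135/64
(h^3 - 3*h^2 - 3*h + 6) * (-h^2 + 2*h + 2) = -h^5 + 5*h^4 - h^3 - 18*h^2 + 6*h + 12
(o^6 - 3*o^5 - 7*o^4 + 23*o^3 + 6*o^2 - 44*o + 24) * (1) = o^6 - 3*o^5 - 7*o^4 + 23*o^3 + 6*o^2 - 44*o + 24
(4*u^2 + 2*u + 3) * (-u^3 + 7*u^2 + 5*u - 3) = -4*u^5 + 26*u^4 + 31*u^3 + 19*u^2 + 9*u - 9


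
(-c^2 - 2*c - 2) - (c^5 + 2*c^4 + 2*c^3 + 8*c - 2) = -c^5 - 2*c^4 - 2*c^3 - c^2 - 10*c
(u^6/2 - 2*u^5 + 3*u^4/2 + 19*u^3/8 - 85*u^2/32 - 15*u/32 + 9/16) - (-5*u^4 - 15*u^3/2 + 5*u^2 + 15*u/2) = u^6/2 - 2*u^5 + 13*u^4/2 + 79*u^3/8 - 245*u^2/32 - 255*u/32 + 9/16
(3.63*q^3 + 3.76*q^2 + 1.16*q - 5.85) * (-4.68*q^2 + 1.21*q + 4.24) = -16.9884*q^5 - 13.2045*q^4 + 14.512*q^3 + 44.724*q^2 - 2.1601*q - 24.804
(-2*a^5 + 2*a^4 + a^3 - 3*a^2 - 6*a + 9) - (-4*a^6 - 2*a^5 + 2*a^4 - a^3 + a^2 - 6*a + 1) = 4*a^6 + 2*a^3 - 4*a^2 + 8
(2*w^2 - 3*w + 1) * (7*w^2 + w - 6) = 14*w^4 - 19*w^3 - 8*w^2 + 19*w - 6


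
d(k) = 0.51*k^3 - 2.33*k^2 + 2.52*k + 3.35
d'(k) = 1.53*k^2 - 4.66*k + 2.52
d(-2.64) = -28.93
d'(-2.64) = 25.49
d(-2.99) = -38.65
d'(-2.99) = 30.13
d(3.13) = 4.05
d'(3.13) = 2.92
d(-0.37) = 2.07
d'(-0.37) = 4.45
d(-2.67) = -29.70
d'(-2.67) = 25.87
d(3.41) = 5.07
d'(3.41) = 4.42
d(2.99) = 3.69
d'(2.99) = 2.26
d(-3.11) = -42.36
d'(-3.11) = 31.81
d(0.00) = 3.35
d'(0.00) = 2.52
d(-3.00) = -38.95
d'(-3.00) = 30.27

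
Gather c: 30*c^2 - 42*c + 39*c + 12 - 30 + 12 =30*c^2 - 3*c - 6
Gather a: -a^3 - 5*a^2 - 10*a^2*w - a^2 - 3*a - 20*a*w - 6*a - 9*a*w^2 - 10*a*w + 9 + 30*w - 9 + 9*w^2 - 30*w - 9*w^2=-a^3 + a^2*(-10*w - 6) + a*(-9*w^2 - 30*w - 9)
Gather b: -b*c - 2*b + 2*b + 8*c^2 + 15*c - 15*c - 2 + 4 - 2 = -b*c + 8*c^2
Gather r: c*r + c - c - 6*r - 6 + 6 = r*(c - 6)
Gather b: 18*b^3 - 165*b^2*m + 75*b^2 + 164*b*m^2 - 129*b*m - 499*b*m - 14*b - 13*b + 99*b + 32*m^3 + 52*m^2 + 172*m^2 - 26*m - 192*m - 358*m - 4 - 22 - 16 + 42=18*b^3 + b^2*(75 - 165*m) + b*(164*m^2 - 628*m + 72) + 32*m^3 + 224*m^2 - 576*m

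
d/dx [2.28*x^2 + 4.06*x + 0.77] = 4.56*x + 4.06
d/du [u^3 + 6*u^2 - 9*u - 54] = 3*u^2 + 12*u - 9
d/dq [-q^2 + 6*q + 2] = 6 - 2*q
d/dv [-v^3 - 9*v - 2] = -3*v^2 - 9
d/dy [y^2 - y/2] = 2*y - 1/2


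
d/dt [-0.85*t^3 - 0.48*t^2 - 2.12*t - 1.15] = -2.55*t^2 - 0.96*t - 2.12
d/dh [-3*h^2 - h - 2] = -6*h - 1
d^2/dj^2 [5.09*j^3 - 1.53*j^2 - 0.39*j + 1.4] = 30.54*j - 3.06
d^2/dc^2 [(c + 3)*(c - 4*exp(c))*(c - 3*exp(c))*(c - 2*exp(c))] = -9*c^3*exp(c) + 104*c^2*exp(2*c) - 81*c^2*exp(c) + 12*c^2 - 216*c*exp(3*c) + 520*c*exp(2*c) - 162*c*exp(c) + 18*c - 792*exp(3*c) + 364*exp(2*c) - 54*exp(c)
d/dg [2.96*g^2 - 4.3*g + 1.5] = 5.92*g - 4.3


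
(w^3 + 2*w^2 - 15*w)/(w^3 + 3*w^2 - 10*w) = (w - 3)/(w - 2)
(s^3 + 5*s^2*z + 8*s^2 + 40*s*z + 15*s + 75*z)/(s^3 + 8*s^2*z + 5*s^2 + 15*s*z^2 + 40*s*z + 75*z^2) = (s + 3)/(s + 3*z)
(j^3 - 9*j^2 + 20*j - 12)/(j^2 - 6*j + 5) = (j^2 - 8*j + 12)/(j - 5)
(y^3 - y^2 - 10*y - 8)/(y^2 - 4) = (y^2 - 3*y - 4)/(y - 2)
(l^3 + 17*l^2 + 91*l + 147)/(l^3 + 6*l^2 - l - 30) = (l^2 + 14*l + 49)/(l^2 + 3*l - 10)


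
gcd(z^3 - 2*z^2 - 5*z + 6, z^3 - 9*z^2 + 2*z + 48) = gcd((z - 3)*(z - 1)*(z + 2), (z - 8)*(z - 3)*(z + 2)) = z^2 - z - 6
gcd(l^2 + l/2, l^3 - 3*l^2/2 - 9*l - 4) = l + 1/2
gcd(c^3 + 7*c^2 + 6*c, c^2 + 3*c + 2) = c + 1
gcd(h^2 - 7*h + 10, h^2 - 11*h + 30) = h - 5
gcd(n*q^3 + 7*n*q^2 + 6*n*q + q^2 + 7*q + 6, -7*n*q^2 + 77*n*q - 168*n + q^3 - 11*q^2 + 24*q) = 1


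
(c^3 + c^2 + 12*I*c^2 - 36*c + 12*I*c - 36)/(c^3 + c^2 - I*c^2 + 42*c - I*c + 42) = (c + 6*I)/(c - 7*I)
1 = 1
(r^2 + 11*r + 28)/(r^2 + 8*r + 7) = (r + 4)/(r + 1)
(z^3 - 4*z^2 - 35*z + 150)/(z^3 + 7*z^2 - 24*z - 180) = (z - 5)/(z + 6)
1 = 1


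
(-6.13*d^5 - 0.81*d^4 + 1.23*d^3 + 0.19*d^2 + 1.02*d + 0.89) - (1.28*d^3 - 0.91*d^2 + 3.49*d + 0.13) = -6.13*d^5 - 0.81*d^4 - 0.05*d^3 + 1.1*d^2 - 2.47*d + 0.76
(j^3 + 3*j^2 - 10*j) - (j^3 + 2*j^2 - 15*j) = j^2 + 5*j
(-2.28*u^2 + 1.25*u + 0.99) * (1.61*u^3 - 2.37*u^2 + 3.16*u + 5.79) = -3.6708*u^5 + 7.4161*u^4 - 8.5734*u^3 - 11.5975*u^2 + 10.3659*u + 5.7321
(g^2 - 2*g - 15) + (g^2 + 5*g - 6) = 2*g^2 + 3*g - 21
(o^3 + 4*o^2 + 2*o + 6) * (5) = 5*o^3 + 20*o^2 + 10*o + 30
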